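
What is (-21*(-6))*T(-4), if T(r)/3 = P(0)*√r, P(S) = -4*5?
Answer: -15120*I ≈ -15120.0*I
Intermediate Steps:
P(S) = -20
T(r) = -60*√r (T(r) = 3*(-20*√r) = -60*√r)
(-21*(-6))*T(-4) = (-21*(-6))*(-120*I) = 126*(-120*I) = -15120*I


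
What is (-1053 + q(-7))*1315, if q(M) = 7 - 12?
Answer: -1391270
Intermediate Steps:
q(M) = -5
(-1053 + q(-7))*1315 = (-1053 - 5)*1315 = -1058*1315 = -1391270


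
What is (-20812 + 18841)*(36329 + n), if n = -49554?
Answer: 26066475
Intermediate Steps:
(-20812 + 18841)*(36329 + n) = (-20812 + 18841)*(36329 - 49554) = -1971*(-13225) = 26066475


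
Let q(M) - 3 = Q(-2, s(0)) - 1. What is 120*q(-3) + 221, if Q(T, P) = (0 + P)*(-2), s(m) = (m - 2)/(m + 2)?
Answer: 701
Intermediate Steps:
s(m) = (-2 + m)/(2 + m)
Q(T, P) = -2*P (Q(T, P) = P*(-2) = -2*P)
q(M) = 4 (q(M) = 3 + (-2*(-2 + 0)/(2 + 0) - 1) = 3 + (-2*(-2)/2 - 1) = 3 + (-(-2) - 1) = 3 + (-2*(-1) - 1) = 3 + (2 - 1) = 3 + 1 = 4)
120*q(-3) + 221 = 120*4 + 221 = 480 + 221 = 701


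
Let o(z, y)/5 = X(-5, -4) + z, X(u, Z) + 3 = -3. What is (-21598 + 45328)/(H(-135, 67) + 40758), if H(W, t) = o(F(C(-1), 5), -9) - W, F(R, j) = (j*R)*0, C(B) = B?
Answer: 7910/13621 ≈ 0.58072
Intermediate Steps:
X(u, Z) = -6 (X(u, Z) = -3 - 3 = -6)
F(R, j) = 0 (F(R, j) = (R*j)*0 = 0)
o(z, y) = -30 + 5*z (o(z, y) = 5*(-6 + z) = -30 + 5*z)
H(W, t) = -30 - W (H(W, t) = (-30 + 5*0) - W = (-30 + 0) - W = -30 - W)
(-21598 + 45328)/(H(-135, 67) + 40758) = (-21598 + 45328)/((-30 - 1*(-135)) + 40758) = 23730/((-30 + 135) + 40758) = 23730/(105 + 40758) = 23730/40863 = 23730*(1/40863) = 7910/13621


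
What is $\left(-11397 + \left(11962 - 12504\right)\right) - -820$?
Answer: $-11119$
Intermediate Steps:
$\left(-11397 + \left(11962 - 12504\right)\right) - -820 = \left(-11397 + \left(11962 - 12504\right)\right) + \left(-21 + 841\right) = \left(-11397 - 542\right) + 820 = -11939 + 820 = -11119$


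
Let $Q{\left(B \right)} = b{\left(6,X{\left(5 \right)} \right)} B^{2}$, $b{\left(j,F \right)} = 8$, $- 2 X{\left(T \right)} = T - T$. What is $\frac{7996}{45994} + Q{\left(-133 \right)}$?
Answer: $\frac{3254355462}{22997} \approx 1.4151 \cdot 10^{5}$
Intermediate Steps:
$X{\left(T \right)} = 0$ ($X{\left(T \right)} = - \frac{T - T}{2} = \left(- \frac{1}{2}\right) 0 = 0$)
$Q{\left(B \right)} = 8 B^{2}$
$\frac{7996}{45994} + Q{\left(-133 \right)} = \frac{7996}{45994} + 8 \left(-133\right)^{2} = 7996 \cdot \frac{1}{45994} + 8 \cdot 17689 = \frac{3998}{22997} + 141512 = \frac{3254355462}{22997}$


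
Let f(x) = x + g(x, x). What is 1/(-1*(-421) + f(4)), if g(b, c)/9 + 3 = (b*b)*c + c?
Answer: 1/1010 ≈ 0.00099010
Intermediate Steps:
g(b, c) = -27 + 9*c + 9*c*b² (g(b, c) = -27 + 9*((b*b)*c + c) = -27 + 9*(b²*c + c) = -27 + 9*(c*b² + c) = -27 + 9*(c + c*b²) = -27 + (9*c + 9*c*b²) = -27 + 9*c + 9*c*b²)
f(x) = -27 + 9*x³ + 10*x (f(x) = x + (-27 + 9*x + 9*x*x²) = x + (-27 + 9*x + 9*x³) = -27 + 9*x³ + 10*x)
1/(-1*(-421) + f(4)) = 1/(-1*(-421) + (-27 + 9*4³ + 10*4)) = 1/(421 + (-27 + 9*64 + 40)) = 1/(421 + (-27 + 576 + 40)) = 1/(421 + 589) = 1/1010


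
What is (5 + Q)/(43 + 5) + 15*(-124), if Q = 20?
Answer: -89255/48 ≈ -1859.5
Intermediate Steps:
(5 + Q)/(43 + 5) + 15*(-124) = (5 + 20)/(43 + 5) + 15*(-124) = 25/48 - 1860 = -89255/48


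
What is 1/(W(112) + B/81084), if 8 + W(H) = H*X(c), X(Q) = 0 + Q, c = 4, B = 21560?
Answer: 20271/8924630 ≈ 0.0022714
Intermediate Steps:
X(Q) = Q
W(H) = -8 + 4*H (W(H) = -8 + H*4 = -8 + 4*H)
1/(W(112) + B/81084) = 1/((-8 + 4*112) + 21560/81084) = 1/((-8 + 448) + 21560*(1/81084)) = 1/(440 + 5390/20271) = 1/(8924630/20271) = 20271/8924630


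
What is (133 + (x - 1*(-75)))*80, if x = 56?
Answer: 21120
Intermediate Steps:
(133 + (x - 1*(-75)))*80 = (133 + (56 - 1*(-75)))*80 = (133 + (56 + 75))*80 = (133 + 131)*80 = 264*80 = 21120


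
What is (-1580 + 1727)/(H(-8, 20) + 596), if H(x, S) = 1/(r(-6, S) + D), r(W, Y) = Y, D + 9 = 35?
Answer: 2254/9139 ≈ 0.24664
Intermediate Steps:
D = 26 (D = -9 + 35 = 26)
H(x, S) = 1/(26 + S) (H(x, S) = 1/(S + 26) = 1/(26 + S))
(-1580 + 1727)/(H(-8, 20) + 596) = (-1580 + 1727)/(1/(26 + 20) + 596) = 147/(1/46 + 596) = 147/(27417/46) = 147*(46/27417) = 2254/9139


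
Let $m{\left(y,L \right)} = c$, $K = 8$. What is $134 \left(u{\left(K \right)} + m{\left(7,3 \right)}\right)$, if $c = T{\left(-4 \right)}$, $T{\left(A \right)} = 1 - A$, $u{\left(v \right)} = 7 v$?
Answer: $8174$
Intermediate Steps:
$c = 5$ ($c = 1 - -4 = 1 + 4 = 5$)
$m{\left(y,L \right)} = 5$
$134 \left(u{\left(K \right)} + m{\left(7,3 \right)}\right) = 134 \left(7 \cdot 8 + 5\right) = 134 \left(56 + 5\right) = 134 \cdot 61 = 8174$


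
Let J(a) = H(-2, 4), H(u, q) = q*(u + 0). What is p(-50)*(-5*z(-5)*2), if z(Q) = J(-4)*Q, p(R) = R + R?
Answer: 40000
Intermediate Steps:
H(u, q) = q*u
J(a) = -8 (J(a) = 4*(-2) = -8)
p(R) = 2*R
z(Q) = -8*Q
p(-50)*(-5*z(-5)*2) = (2*(-50))*(-(-40)*(-5)*2) = -100*(-5*40)*2 = -(-20000)*2 = -100*(-400) = 40000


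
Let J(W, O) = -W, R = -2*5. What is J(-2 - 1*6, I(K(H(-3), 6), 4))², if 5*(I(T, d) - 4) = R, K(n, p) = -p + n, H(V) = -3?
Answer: 64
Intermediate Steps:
K(n, p) = n - p
R = -10
I(T, d) = 2 (I(T, d) = 4 + (⅕)*(-10) = 4 - 2 = 2)
J(-2 - 1*6, I(K(H(-3), 6), 4))² = (-(-2 - 1*6))² = (-(-2 - 6))² = (-1*(-8))² = 8² = 64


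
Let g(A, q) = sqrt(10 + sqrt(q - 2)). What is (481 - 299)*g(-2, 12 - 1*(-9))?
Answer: 182*sqrt(10 + sqrt(19)) ≈ 689.66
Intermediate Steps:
g(A, q) = sqrt(10 + sqrt(-2 + q))
(481 - 299)*g(-2, 12 - 1*(-9)) = (481 - 299)*sqrt(10 + sqrt(-2 + (12 - 1*(-9)))) = 182*sqrt(10 + sqrt(-2 + (12 + 9))) = 182*sqrt(10 + sqrt(-2 + 21)) = 182*sqrt(10 + sqrt(19))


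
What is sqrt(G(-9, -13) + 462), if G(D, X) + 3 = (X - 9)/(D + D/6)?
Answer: sqrt(203343)/21 ≈ 21.473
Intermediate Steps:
G(D, X) = -3 + 6*(-9 + X)/(7*D) (G(D, X) = -3 + (X - 9)/(D + D/6) = -3 + (-9 + X)/(D + D*(1/6)) = -3 + (-9 + X)/(D + D/6) = -3 + (-9 + X)/((7*D/6)) = -3 + (-9 + X)*(6/(7*D)) = -3 + 6*(-9 + X)/(7*D))
sqrt(G(-9, -13) + 462) = sqrt((3/7)*(-18 - 7*(-9) + 2*(-13))/(-9) + 462) = sqrt((3/7)*(-1/9)*(-18 + 63 - 26) + 462) = sqrt((3/7)*(-1/9)*19 + 462) = sqrt(-19/21 + 462) = sqrt(9683/21) = sqrt(203343)/21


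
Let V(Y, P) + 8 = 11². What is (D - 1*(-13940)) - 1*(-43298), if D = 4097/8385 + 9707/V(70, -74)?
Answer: 54315147346/947505 ≈ 57324.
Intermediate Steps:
V(Y, P) = 113 (V(Y, P) = -8 + 11² = -8 + 121 = 113)
D = 81856156/947505 (D = 4097/8385 + 9707/113 = 81856156/947505 ≈ 86.391)
(D - 1*(-13940)) - 1*(-43298) = (81856156/947505 - 1*(-13940)) - 1*(-43298) = (81856156/947505 + 13940) + 43298 = 13290075856/947505 + 43298 = 54315147346/947505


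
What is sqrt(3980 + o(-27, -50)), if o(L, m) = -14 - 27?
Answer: sqrt(3939) ≈ 62.761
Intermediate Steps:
o(L, m) = -41
sqrt(3980 + o(-27, -50)) = sqrt(3980 - 41) = sqrt(3939)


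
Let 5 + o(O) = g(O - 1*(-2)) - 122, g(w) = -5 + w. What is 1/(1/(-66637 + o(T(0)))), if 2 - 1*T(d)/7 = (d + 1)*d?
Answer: -66753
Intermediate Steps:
T(d) = 14 - 7*d*(1 + d) (T(d) = 14 - 7*(d + 1)*d = 14 - 7*(1 + d)*d = 14 - 7*d*(1 + d))
o(O) = -130 + O (o(O) = -5 + ((-5 + (O - 1*(-2))) - 122) = -5 + ((-5 + (O + 2)) - 122) = -5 + ((-5 + (2 + O)) - 122) = -5 + ((-3 + O) - 122) = -5 + (-125 + O) = -130 + O)
1/(1/(-66637 + o(T(0)))) = 1/(1/(-66637 + (-130 + (14 - 7*0 - 7*0²)))) = 1/(1/(-66637 + (-130 + (14 + 0 - 7*0)))) = 1/(1/(-66637 + (-130 + (14 + 0 + 0)))) = 1/(1/(-66637 + (-130 + 14))) = 1/(1/(-66637 - 116)) = 1/(1/(-66753)) = 1/(-1/66753) = -66753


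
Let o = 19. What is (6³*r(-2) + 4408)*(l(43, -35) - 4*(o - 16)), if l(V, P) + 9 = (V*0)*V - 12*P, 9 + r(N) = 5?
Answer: 1414056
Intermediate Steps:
r(N) = -4 (r(N) = -9 + 5 = -4)
l(V, P) = -9 - 12*P (l(V, P) = -9 + ((V*0)*V - 12*P) = -9 + (0*V - 12*P) = -9 + (0 - 12*P) = -9 - 12*P)
(6³*r(-2) + 4408)*(l(43, -35) - 4*(o - 16)) = (6³*(-4) + 4408)*((-9 - 12*(-35)) - 4*(19 - 16)) = (216*(-4) + 4408)*((-9 + 420) - 4*3) = (-864 + 4408)*(411 - 12) = 3544*399 = 1414056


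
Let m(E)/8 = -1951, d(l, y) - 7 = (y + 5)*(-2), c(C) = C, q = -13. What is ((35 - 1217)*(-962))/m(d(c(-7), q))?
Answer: -284271/3902 ≈ -72.853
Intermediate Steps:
d(l, y) = -3 - 2*y (d(l, y) = 7 + (y + 5)*(-2) = 7 + (5 + y)*(-2) = 7 + (-10 - 2*y) = -3 - 2*y)
m(E) = -15608 (m(E) = 8*(-1951) = -15608)
((35 - 1217)*(-962))/m(d(c(-7), q)) = ((35 - 1217)*(-962))/(-15608) = -1182*(-962)*(-1/15608) = 1137084*(-1/15608) = -284271/3902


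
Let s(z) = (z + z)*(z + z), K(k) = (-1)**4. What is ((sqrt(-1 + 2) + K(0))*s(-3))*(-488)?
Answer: -35136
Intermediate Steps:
K(k) = 1
s(z) = 4*z**2 (s(z) = (2*z)*(2*z) = 4*z**2)
((sqrt(-1 + 2) + K(0))*s(-3))*(-488) = ((sqrt(-1 + 2) + 1)*(4*(-3)**2))*(-488) = ((sqrt(1) + 1)*(4*9))*(-488) = ((1 + 1)*36)*(-488) = (2*36)*(-488) = 72*(-488) = -35136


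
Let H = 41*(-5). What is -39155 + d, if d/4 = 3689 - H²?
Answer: -192499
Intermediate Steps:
H = -205
d = -153344 (d = 4*(3689 - 1*(-205)²) = 4*(3689 - 1*42025) = 4*(3689 - 42025) = 4*(-38336) = -153344)
-39155 + d = -39155 - 153344 = -192499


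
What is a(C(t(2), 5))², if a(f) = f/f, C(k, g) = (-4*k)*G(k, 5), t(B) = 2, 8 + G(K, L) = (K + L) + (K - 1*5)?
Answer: 1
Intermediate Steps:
G(K, L) = -13 + L + 2*K (G(K, L) = -8 + ((K + L) + (K - 1*5)) = -8 + ((K + L) + (K - 5)) = -8 + ((K + L) + (-5 + K)) = -8 + (-5 + L + 2*K) = -13 + L + 2*K)
C(k, g) = -4*k*(-8 + 2*k) (C(k, g) = (-4*k)*(-13 + 5 + 2*k) = (-4*k)*(-8 + 2*k) = -4*k*(-8 + 2*k))
a(f) = 1
a(C(t(2), 5))² = 1² = 1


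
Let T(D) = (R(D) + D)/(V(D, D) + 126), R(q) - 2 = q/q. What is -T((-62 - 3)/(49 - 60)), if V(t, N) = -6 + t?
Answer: -98/1385 ≈ -0.070758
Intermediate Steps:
R(q) = 3 (R(q) = 2 + q/q = 2 + 1 = 3)
T(D) = (3 + D)/(120 + D) (T(D) = (3 + D)/((-6 + D) + 126) = (3 + D)/(120 + D))
-T((-62 - 3)/(49 - 60)) = -(3 + (-62 - 3)/(49 - 60))/(120 + (-62 - 3)/(49 - 60)) = -(3 - 65/(-11))/(120 - 65/(-11)) = -(3 - 65*(-1/11))/(120 - 65*(-1/11)) = -(3 + 65/11)/(120 + 65/11) = -98/(1385/11*11) = -11*98/(1385*11) = -1*98/1385 = -98/1385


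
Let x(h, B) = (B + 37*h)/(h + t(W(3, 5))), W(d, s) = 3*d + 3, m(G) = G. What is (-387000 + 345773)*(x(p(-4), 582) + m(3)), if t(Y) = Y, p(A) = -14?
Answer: 1195583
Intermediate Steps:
W(d, s) = 3 + 3*d
x(h, B) = (B + 37*h)/(12 + h) (x(h, B) = (B + 37*h)/(h + (3 + 3*3)) = (B + 37*h)/(h + (3 + 9)) = (B + 37*h)/(h + 12) = (B + 37*h)/(12 + h))
(-387000 + 345773)*(x(p(-4), 582) + m(3)) = (-387000 + 345773)*((582 + 37*(-14))/(12 - 14) + 3) = -41227*((582 - 518)/(-2) + 3) = -41227*(-½*64 + 3) = -41227*(-32 + 3) = -41227*(-29) = 1195583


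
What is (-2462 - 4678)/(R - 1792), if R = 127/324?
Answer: 2313360/580481 ≈ 3.9852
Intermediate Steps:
R = 127/324 (R = 127*(1/324) = 127/324 ≈ 0.39198)
(-2462 - 4678)/(R - 1792) = (-2462 - 4678)/(127/324 - 1792) = -7140/(-580481/324) = -7140*(-324/580481) = 2313360/580481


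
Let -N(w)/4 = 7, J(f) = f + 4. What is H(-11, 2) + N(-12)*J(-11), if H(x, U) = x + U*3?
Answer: 191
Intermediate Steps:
J(f) = 4 + f
N(w) = -28 (N(w) = -4*7 = -28)
H(x, U) = x + 3*U
H(-11, 2) + N(-12)*J(-11) = (-11 + 3*2) - 28*(4 - 11) = (-11 + 6) - 28*(-7) = -5 + 196 = 191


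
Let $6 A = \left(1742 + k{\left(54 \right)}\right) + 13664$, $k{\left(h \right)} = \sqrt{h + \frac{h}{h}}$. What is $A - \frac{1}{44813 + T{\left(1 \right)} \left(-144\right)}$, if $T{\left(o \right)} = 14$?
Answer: $\frac{329665288}{128391} + \frac{\sqrt{55}}{6} \approx 2568.9$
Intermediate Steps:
$k{\left(h \right)} = \sqrt{1 + h}$ ($k{\left(h \right)} = \sqrt{h + 1} = \sqrt{1 + h}$)
$A = \frac{7703}{3} + \frac{\sqrt{55}}{6}$ ($A = \frac{\left(1742 + \sqrt{1 + 54}\right) + 13664}{6} = \frac{\left(1742 + \sqrt{55}\right) + 13664}{6} = \frac{15406 + \sqrt{55}}{6} = \frac{7703}{3} + \frac{\sqrt{55}}{6} \approx 2568.9$)
$A - \frac{1}{44813 + T{\left(1 \right)} \left(-144\right)} = \left(\frac{7703}{3} + \frac{\sqrt{55}}{6}\right) - \frac{1}{44813 + 14 \left(-144\right)} = \left(\frac{7703}{3} + \frac{\sqrt{55}}{6}\right) - \frac{1}{44813 - 2016} = \left(\frac{7703}{3} + \frac{\sqrt{55}}{6}\right) - \frac{1}{42797} = \frac{329665288}{128391} + \frac{\sqrt{55}}{6}$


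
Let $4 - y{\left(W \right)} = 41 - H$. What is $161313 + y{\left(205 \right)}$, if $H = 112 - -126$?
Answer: $161514$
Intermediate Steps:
$H = 238$ ($H = 112 + 126 = 238$)
$y{\left(W \right)} = 201$ ($y{\left(W \right)} = 4 - \left(41 - 238\right) = 4 - -197 = 4 + 197 = 201$)
$161313 + y{\left(205 \right)} = 161313 + 201 = 161514$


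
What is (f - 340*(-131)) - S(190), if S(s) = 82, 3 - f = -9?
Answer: 44470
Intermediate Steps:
f = 12 (f = 3 - 1*(-9) = 3 + 9 = 12)
(f - 340*(-131)) - S(190) = (12 - 340*(-131)) - 1*82 = (12 + 44540) - 82 = 44552 - 82 = 44470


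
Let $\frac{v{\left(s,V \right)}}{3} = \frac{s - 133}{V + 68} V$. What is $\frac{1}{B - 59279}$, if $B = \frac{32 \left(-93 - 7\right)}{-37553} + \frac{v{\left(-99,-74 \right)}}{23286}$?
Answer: $- \frac{437229579}{25918656133417} \approx -1.6869 \cdot 10^{-5}$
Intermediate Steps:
$v{\left(s,V \right)} = \frac{3 V \left(-133 + s\right)}{68 + V}$ ($v{\left(s,V \right)} = 3 \frac{s - 133}{V + 68} V = 3 \frac{-133 + s}{68 + V} V = 3 \frac{V \left(-133 + s\right)}{68 + V} = \frac{3 V \left(-133 + s\right)}{68 + V}$)
$B = - \frac{123919876}{437229579}$ ($B = \frac{32 \left(-93 - 7\right)}{-37553} + \frac{3 \left(-74\right) \frac{1}{68 - 74} \left(-133 - 99\right)}{23286} = 32 \left(-100\right) \left(- \frac{1}{37553}\right) + 3 \left(-74\right) \frac{1}{-6} \left(-232\right) \frac{1}{23286} = \left(-3200\right) \left(- \frac{1}{37553}\right) + 3 \left(-74\right) \left(- \frac{1}{6}\right) \left(-232\right) \frac{1}{23286} = \frac{3200}{37553} - \frac{4292}{11643} = - \frac{123919876}{437229579} \approx -0.28342$)
$\frac{1}{B - 59279} = \frac{1}{- \frac{123919876}{437229579} - 59279} = \frac{1}{- \frac{25918656133417}{437229579}} = - \frac{437229579}{25918656133417}$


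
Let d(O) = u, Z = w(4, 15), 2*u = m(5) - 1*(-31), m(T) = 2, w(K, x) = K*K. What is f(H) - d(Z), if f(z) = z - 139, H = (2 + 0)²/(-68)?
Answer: -5289/34 ≈ -155.56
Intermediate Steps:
w(K, x) = K²
u = 33/2 (u = (2 - 1*(-31))/2 = (2 + 31)/2 = (½)*33 = 33/2 ≈ 16.500)
H = -1/17 (H = 2²*(-1/68) = 4*(-1/68) = -1/17 ≈ -0.058824)
f(z) = -139 + z
Z = 16 (Z = 4² = 16)
d(O) = 33/2
f(H) - d(Z) = (-139 - 1/17) - 1*33/2 = -2364/17 - 33/2 = -5289/34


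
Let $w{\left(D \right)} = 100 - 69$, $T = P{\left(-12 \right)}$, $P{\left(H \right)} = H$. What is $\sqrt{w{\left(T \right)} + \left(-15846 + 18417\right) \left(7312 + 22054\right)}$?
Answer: $\sqrt{75500017} \approx 8689.1$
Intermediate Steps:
$T = -12$
$w{\left(D \right)} = 31$
$\sqrt{w{\left(T \right)} + \left(-15846 + 18417\right) \left(7312 + 22054\right)} = \sqrt{31 + \left(-15846 + 18417\right) \left(7312 + 22054\right)} = \sqrt{31 + 2571 \cdot 29366} = \sqrt{31 + 75499986} = \sqrt{75500017}$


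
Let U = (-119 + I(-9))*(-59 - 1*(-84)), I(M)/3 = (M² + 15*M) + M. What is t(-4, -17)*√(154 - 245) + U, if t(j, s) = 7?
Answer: -7700 + 7*I*√91 ≈ -7700.0 + 66.776*I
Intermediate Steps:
I(M) = 3*M² + 48*M (I(M) = 3*((M² + 15*M) + M) = 3*(M² + 16*M) = 3*M² + 48*M)
U = -7700 (U = (-119 + 3*(-9)*(16 - 9))*(-59 - 1*(-84)) = (-119 + 3*(-9)*7)*(-59 + 84) = (-119 - 189)*25 = -308*25 = -7700)
t(-4, -17)*√(154 - 245) + U = 7*√(154 - 245) - 7700 = 7*√(-91) - 7700 = 7*(I*√91) - 7700 = 7*I*√91 - 7700 = -7700 + 7*I*√91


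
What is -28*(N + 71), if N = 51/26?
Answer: -26558/13 ≈ -2042.9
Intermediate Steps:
N = 51/26 (N = 51*(1/26) = 51/26 ≈ 1.9615)
-28*(N + 71) = -28*(51/26 + 71) = -28*1897/26 = -26558/13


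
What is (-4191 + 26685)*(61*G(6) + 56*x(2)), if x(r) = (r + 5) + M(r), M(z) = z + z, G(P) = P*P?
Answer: 63253128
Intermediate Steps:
G(P) = P²
M(z) = 2*z
x(r) = 5 + 3*r (x(r) = (r + 5) + 2*r = (5 + r) + 2*r = 5 + 3*r)
(-4191 + 26685)*(61*G(6) + 56*x(2)) = (-4191 + 26685)*(61*6² + 56*(5 + 3*2)) = 22494*(61*36 + 56*(5 + 6)) = 22494*(2196 + 56*11) = 22494*(2196 + 616) = 22494*2812 = 63253128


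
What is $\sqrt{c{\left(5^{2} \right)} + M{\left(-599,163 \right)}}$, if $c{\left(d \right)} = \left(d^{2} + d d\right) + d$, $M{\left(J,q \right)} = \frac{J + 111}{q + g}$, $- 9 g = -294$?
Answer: $\frac{\sqrt{438466107}}{587} \approx 35.672$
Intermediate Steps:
$g = \frac{98}{3}$ ($g = \left(- \frac{1}{9}\right) \left(-294\right) = \frac{98}{3} \approx 32.667$)
$M{\left(J,q \right)} = \frac{111 + J}{\frac{98}{3} + q}$ ($M{\left(J,q \right)} = \frac{J + 111}{q + \frac{98}{3}} = \frac{111 + J}{\frac{98}{3} + q}$)
$c{\left(d \right)} = d + 2 d^{2}$ ($c{\left(d \right)} = \left(d^{2} + d^{2}\right) + d = 2 d^{2} + d = d + 2 d^{2}$)
$\sqrt{c{\left(5^{2} \right)} + M{\left(-599,163 \right)}} = \sqrt{5^{2} \left(1 + 2 \cdot 5^{2}\right) + \frac{3 \left(111 - 599\right)}{98 + 3 \cdot 163}} = \sqrt{25 \left(1 + 2 \cdot 25\right) + 3 \frac{1}{98 + 489} \left(-488\right)} = \sqrt{25 \left(1 + 50\right) + 3 \cdot \frac{1}{587} \left(-488\right)} = \sqrt{25 \cdot 51 + 3 \cdot \frac{1}{587} \left(-488\right)} = \sqrt{1275 - \frac{1464}{587}} = \sqrt{\frac{746961}{587}} = \frac{\sqrt{438466107}}{587}$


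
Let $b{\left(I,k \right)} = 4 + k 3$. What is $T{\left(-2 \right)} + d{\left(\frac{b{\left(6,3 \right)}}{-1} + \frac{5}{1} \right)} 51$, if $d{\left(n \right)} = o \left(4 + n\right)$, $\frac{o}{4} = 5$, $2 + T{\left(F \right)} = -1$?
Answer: $-4083$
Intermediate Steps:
$b{\left(I,k \right)} = 4 + 3 k$
$T{\left(F \right)} = -3$ ($T{\left(F \right)} = -2 - 1 = -3$)
$o = 20$ ($o = 4 \cdot 5 = 20$)
$d{\left(n \right)} = 80 + 20 n$ ($d{\left(n \right)} = 20 \left(4 + n\right) = 80 + 20 n$)
$T{\left(-2 \right)} + d{\left(\frac{b{\left(6,3 \right)}}{-1} + \frac{5}{1} \right)} 51 = -3 + \left(80 + 20 \left(\frac{4 + 3 \cdot 3}{-1} + \frac{5}{1}\right)\right) 51 = -3 + \left(80 + 20 \left(\left(4 + 9\right) \left(-1\right) + 5 \cdot 1\right)\right) 51 = -3 + \left(80 + 20 \left(13 \left(-1\right) + 5\right)\right) 51 = -3 + \left(80 + 20 \left(-13 + 5\right)\right) 51 = -3 + \left(80 + 20 \left(-8\right)\right) 51 = -3 + \left(80 - 160\right) 51 = -3 - 4080 = -4083$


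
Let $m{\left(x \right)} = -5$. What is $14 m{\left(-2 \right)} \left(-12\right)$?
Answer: $840$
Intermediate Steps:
$14 m{\left(-2 \right)} \left(-12\right) = 14 \left(-5\right) \left(-12\right) = \left(-70\right) \left(-12\right) = 840$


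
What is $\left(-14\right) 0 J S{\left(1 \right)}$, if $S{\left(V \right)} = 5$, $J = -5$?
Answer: $0$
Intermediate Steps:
$\left(-14\right) 0 J S{\left(1 \right)} = \left(-14\right) 0 \left(\left(-5\right) 5\right) = 0 \left(-25\right) = 0$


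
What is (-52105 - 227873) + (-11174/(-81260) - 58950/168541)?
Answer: -1917240633841673/6847820830 ≈ -2.7998e+5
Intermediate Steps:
(-52105 - 227873) + (-11174/(-81260) - 58950/168541) = -279978 + (-11174*(-1/81260) - 58950*1/168541) = -279978 + (5587/40630 - 58950/168541) = -279978 - 1453499933/6847820830 = -1917240633841673/6847820830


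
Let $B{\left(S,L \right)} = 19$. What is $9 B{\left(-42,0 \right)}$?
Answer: $171$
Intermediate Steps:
$9 B{\left(-42,0 \right)} = 9 \cdot 19 = 171$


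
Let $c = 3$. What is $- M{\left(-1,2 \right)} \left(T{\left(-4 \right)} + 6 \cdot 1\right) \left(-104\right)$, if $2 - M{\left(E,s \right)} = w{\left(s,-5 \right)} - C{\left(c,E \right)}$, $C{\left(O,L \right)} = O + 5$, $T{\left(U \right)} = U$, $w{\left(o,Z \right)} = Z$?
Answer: $3120$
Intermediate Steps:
$C{\left(O,L \right)} = 5 + O$
$M{\left(E,s \right)} = 15$ ($M{\left(E,s \right)} = 2 - \left(-5 - \left(5 + 3\right)\right) = 2 - \left(-5 - 8\right) = 2 - -13 = 2 + 13 = 15$)
$- M{\left(-1,2 \right)} \left(T{\left(-4 \right)} + 6 \cdot 1\right) \left(-104\right) = \left(-1\right) 15 \left(-4 + 6 \cdot 1\right) \left(-104\right) = - 15 \left(-4 + 6\right) \left(-104\right) = \left(-15\right) 2 \left(-104\right) = \left(-30\right) \left(-104\right) = 3120$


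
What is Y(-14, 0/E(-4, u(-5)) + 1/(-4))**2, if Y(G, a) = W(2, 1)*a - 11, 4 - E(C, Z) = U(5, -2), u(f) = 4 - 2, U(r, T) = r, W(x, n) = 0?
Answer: 121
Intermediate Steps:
u(f) = 2
E(C, Z) = -1 (E(C, Z) = 4 - 1*5 = 4 - 5 = -1)
Y(G, a) = -11 (Y(G, a) = 0*a - 11 = 0 - 11 = -11)
Y(-14, 0/E(-4, u(-5)) + 1/(-4))**2 = (-11)**2 = 121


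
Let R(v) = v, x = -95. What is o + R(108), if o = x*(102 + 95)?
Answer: -18607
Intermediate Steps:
o = -18715 (o = -95*(102 + 95) = -95*197 = -18715)
o + R(108) = -18715 + 108 = -18607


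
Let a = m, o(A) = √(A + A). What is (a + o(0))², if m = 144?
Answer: 20736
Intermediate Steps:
o(A) = √2*√A (o(A) = √(2*A) = √2*√A)
a = 144
(a + o(0))² = (144 + √2*√0)² = (144 + √2*0)² = (144 + 0)² = 144² = 20736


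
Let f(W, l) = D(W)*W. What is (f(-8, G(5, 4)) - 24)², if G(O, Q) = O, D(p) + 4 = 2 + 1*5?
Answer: 2304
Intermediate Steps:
D(p) = 3 (D(p) = -4 + (2 + 1*5) = -4 + (2 + 5) = -4 + 7 = 3)
f(W, l) = 3*W
(f(-8, G(5, 4)) - 24)² = (3*(-8) - 24)² = (-24 - 24)² = (-48)² = 2304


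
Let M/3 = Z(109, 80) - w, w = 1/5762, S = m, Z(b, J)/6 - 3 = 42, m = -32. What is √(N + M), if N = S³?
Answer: I*√1061026198238/5762 ≈ 178.77*I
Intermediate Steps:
Z(b, J) = 270 (Z(b, J) = 18 + 6*42 = 18 + 252 = 270)
S = -32
w = 1/5762 ≈ 0.00017355
N = -32768 (N = (-32)³ = -32768)
M = 4667217/5762 (M = 3*(270 - 1*1/5762) = 3*(270 - 1/5762) = 3*(1555739/5762) = 4667217/5762 ≈ 810.00)
√(N + M) = √(-32768 + 4667217/5762) = √(-184141999/5762) = I*√1061026198238/5762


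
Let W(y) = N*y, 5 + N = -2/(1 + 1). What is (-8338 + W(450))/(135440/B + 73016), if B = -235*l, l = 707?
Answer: -183390851/1213110788 ≈ -0.15117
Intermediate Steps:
B = -166145 (B = -235*707 = -166145)
N = -6 (N = -5 - 2/(1 + 1) = -5 - 2/2 = -5 + (½)*(-2) = -5 - 1 = -6)
W(y) = -6*y
(-8338 + W(450))/(135440/B + 73016) = (-8338 - 6*450)/(135440/(-166145) + 73016) = (-8338 - 2700)/(135440*(-1/166145) + 73016) = -11038/(-27088/33229 + 73016) = -11038/2426221576/33229 = -11038*33229/2426221576 = -183390851/1213110788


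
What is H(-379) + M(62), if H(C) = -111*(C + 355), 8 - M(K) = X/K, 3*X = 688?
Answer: 248152/93 ≈ 2668.3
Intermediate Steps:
X = 688/3 (X = (1/3)*688 = 688/3 ≈ 229.33)
M(K) = 8 - 688/(3*K)
H(C) = -39405 - 111*C (H(C) = -111*(355 + C) = -39405 - 111*C)
H(-379) + M(62) = (-39405 - 111*(-379)) + (8 - 688/3/62) = (-39405 + 42069) + (8 - 688/3*1/62) = 2664 + (8 - 344/93) = 2664 + 400/93 = 248152/93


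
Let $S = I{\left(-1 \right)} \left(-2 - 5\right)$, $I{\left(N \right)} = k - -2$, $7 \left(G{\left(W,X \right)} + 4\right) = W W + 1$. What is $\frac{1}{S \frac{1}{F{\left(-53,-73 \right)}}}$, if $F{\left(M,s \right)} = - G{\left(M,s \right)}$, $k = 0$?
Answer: $\frac{1391}{49} \approx 28.388$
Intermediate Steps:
$G{\left(W,X \right)} = - \frac{27}{7} + \frac{W^{2}}{7}$ ($G{\left(W,X \right)} = -4 + \frac{W W + 1}{7} = -4 + \frac{W^{2} + 1}{7} = -4 + \frac{1 + W^{2}}{7} = -4 + \left(\frac{1}{7} + \frac{W^{2}}{7}\right) = - \frac{27}{7} + \frac{W^{2}}{7}$)
$F{\left(M,s \right)} = \frac{27}{7} - \frac{M^{2}}{7}$ ($F{\left(M,s \right)} = - (- \frac{27}{7} + \frac{M^{2}}{7}) = \frac{27}{7} - \frac{M^{2}}{7}$)
$I{\left(N \right)} = 2$ ($I{\left(N \right)} = 0 - -2 = 0 + 2 = 2$)
$S = -14$ ($S = 2 \left(-2 - 5\right) = 2 \left(-7\right) = -14$)
$\frac{1}{S \frac{1}{F{\left(-53,-73 \right)}}} = \frac{1}{\left(-14\right) \frac{1}{\frac{27}{7} - \frac{\left(-53\right)^{2}}{7}}} = \frac{1}{\left(-14\right) \frac{1}{\frac{27}{7} - \frac{2809}{7}}} = \frac{1}{\left(-14\right) \frac{1}{- \frac{2782}{7}}} = \frac{1}{\left(-14\right) \left(- \frac{7}{2782}\right)} = \frac{1}{\frac{49}{1391}} = \frac{1391}{49}$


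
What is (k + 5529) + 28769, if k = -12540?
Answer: 21758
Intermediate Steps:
(k + 5529) + 28769 = (-12540 + 5529) + 28769 = -7011 + 28769 = 21758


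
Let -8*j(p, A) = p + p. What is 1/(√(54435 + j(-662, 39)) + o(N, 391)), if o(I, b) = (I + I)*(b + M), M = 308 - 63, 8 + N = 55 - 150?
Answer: -262032/34330275311 - √218402/34330275311 ≈ -7.6463e-6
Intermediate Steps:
j(p, A) = -p/4 (j(p, A) = -(p + p)/8 = -p/4)
N = -103 (N = -8 + (55 - 150) = -8 - 95 = -103)
M = 245
o(I, b) = 2*I*(245 + b) (o(I, b) = (I + I)*(b + 245) = (2*I)*(245 + b) = 2*I*(245 + b))
1/(√(54435 + j(-662, 39)) + o(N, 391)) = 1/(√(54435 - ¼*(-662)) + 2*(-103)*(245 + 391)) = 1/(√(54435 + 331/2) + 2*(-103)*636) = 1/(√(109201/2) - 131016) = 1/(√218402/2 - 131016) = 1/(-131016 + √218402/2)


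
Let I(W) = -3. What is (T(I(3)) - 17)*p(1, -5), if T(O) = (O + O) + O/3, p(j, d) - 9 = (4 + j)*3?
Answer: -576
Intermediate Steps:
p(j, d) = 21 + 3*j (p(j, d) = 9 + (4 + j)*3 = 9 + (12 + 3*j) = 21 + 3*j)
T(O) = 7*O/3 (T(O) = 2*O + O*(1/3) = 2*O + O/3 = 7*O/3)
(T(I(3)) - 17)*p(1, -5) = ((7/3)*(-3) - 17)*(21 + 3*1) = (-7 - 17)*(21 + 3) = -24*24 = -576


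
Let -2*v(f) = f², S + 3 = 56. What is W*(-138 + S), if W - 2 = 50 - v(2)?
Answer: -4590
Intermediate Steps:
S = 53 (S = -3 + 56 = 53)
v(f) = -f²/2
W = 54 (W = 2 + (50 - (-1)*2²/2) = 2 + (50 - (-1)*4/2) = 2 + (50 - 1*(-2)) = 2 + (50 + 2) = 2 + 52 = 54)
W*(-138 + S) = 54*(-138 + 53) = 54*(-85) = -4590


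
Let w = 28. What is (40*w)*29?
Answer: 32480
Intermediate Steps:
(40*w)*29 = (40*28)*29 = 1120*29 = 32480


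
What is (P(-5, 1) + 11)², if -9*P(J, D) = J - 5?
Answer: 11881/81 ≈ 146.68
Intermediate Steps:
P(J, D) = 5/9 - J/9 (P(J, D) = -(J - 5)/9 = -(-5 + J)/9 = 5/9 - J/9)
(P(-5, 1) + 11)² = ((5/9 - ⅑*(-5)) + 11)² = ((5/9 + 5/9) + 11)² = (10/9 + 11)² = (109/9)² = 11881/81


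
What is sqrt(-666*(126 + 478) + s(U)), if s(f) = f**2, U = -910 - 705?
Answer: sqrt(2205961) ≈ 1485.2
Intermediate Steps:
U = -1615
sqrt(-666*(126 + 478) + s(U)) = sqrt(-666*(126 + 478) + (-1615)**2) = sqrt(-666*604 + 2608225) = sqrt(-402264 + 2608225) = sqrt(2205961)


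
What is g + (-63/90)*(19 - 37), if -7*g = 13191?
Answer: -65514/35 ≈ -1871.8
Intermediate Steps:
g = -13191/7 (g = -⅐*13191 = -13191/7 ≈ -1884.4)
g + (-63/90)*(19 - 37) = -13191/7 + (-63/90)*(19 - 37) = -13191/7 - 63*1/90*(-18) = -13191/7 - 7/10*(-18) = -13191/7 + 63/5 = -65514/35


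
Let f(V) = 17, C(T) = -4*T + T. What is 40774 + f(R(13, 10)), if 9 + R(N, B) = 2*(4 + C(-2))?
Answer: 40791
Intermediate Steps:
C(T) = -3*T
R(N, B) = 11 (R(N, B) = -9 + 2*(4 - 3*(-2)) = -9 + 2*(4 + 6) = -9 + 2*10 = -9 + 20 = 11)
40774 + f(R(13, 10)) = 40774 + 17 = 40791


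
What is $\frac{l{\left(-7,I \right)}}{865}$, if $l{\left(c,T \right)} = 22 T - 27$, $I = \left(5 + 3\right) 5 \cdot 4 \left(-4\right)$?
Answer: $- \frac{14107}{865} \approx -16.309$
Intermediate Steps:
$I = -640$ ($I = 8 \cdot 20 \left(-4\right) = 8 \left(-80\right) = -640$)
$l{\left(c,T \right)} = -27 + 22 T$
$\frac{l{\left(-7,I \right)}}{865} = \frac{-27 + 22 \left(-640\right)}{865} = \left(-27 - 14080\right) \frac{1}{865} = \left(-14107\right) \frac{1}{865} = - \frac{14107}{865}$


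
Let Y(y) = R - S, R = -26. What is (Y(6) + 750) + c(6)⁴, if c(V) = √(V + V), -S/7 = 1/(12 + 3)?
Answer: 13027/15 ≈ 868.47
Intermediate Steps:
S = -7/15 (S = -7/(12 + 3) = -7/15 ≈ -0.46667)
Y(y) = -383/15 (Y(y) = -26 - 1*(-7/15) = -26 + 7/15 = -383/15)
c(V) = √2*√V (c(V) = √(2*V) = √2*√V)
(Y(6) + 750) + c(6)⁴ = (-383/15 + 750) + (√2*√6)⁴ = 10867/15 + (2*√3)⁴ = 10867/15 + 144 = 13027/15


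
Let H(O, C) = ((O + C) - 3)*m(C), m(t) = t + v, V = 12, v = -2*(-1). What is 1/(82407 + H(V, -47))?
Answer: 1/84117 ≈ 1.1888e-5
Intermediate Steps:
v = 2
m(t) = 2 + t (m(t) = t + 2 = 2 + t)
H(O, C) = (2 + C)*(-3 + C + O) (H(O, C) = ((O + C) - 3)*(2 + C) = ((C + O) - 3)*(2 + C) = (-3 + C + O)*(2 + C) = (2 + C)*(-3 + C + O))
1/(82407 + H(V, -47)) = 1/(82407 + (2 - 47)*(-3 - 47 + 12)) = 1/(82407 - 45*(-38)) = 1/(82407 + 1710) = 1/84117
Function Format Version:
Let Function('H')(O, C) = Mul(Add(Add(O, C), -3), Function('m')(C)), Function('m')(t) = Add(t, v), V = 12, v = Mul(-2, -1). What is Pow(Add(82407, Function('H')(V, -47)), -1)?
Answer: Rational(1, 84117) ≈ 1.1888e-5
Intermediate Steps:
v = 2
Function('m')(t) = Add(2, t) (Function('m')(t) = Add(t, 2) = Add(2, t))
Function('H')(O, C) = Mul(Add(2, C), Add(-3, C, O)) (Function('H')(O, C) = Mul(Add(Add(O, C), -3), Add(2, C)) = Mul(Add(Add(C, O), -3), Add(2, C)) = Mul(Add(-3, C, O), Add(2, C)) = Mul(Add(2, C), Add(-3, C, O)))
Pow(Add(82407, Function('H')(V, -47)), -1) = Pow(Add(82407, Mul(Add(2, -47), Add(-3, -47, 12))), -1) = Pow(Add(82407, Mul(-45, -38)), -1) = Pow(Add(82407, 1710), -1) = Pow(84117, -1) = Rational(1, 84117)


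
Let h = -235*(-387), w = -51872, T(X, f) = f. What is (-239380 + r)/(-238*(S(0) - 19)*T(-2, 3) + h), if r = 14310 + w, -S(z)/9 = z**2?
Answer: -92314/34837 ≈ -2.6499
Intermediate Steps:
S(z) = -9*z**2
h = 90945
r = -37562 (r = 14310 - 51872 = -37562)
(-239380 + r)/(-238*(S(0) - 19)*T(-2, 3) + h) = (-239380 - 37562)/(-238*(-9*0**2 - 19)*3 + 90945) = -276942/(-238*(-9*0 - 19)*3 + 90945) = -276942/(-238*(0 - 19)*3 + 90945) = -276942/(-(-4522)*3 + 90945) = -276942/(-238*(-57) + 90945) = -276942/(13566 + 90945) = -276942/104511 = -276942*1/104511 = -92314/34837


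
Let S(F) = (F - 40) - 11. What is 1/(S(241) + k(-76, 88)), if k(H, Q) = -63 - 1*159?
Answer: -1/32 ≈ -0.031250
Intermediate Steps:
k(H, Q) = -222 (k(H, Q) = -63 - 159 = -222)
S(F) = -51 + F (S(F) = (-40 + F) - 11 = -51 + F)
1/(S(241) + k(-76, 88)) = 1/((-51 + 241) - 222) = 1/(190 - 222) = 1/(-32) = -1/32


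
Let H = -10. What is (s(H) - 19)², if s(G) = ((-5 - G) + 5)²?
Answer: 6561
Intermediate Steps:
s(G) = G² (s(G) = (-G)² = G²)
(s(H) - 19)² = ((-10)² - 19)² = (100 - 19)² = 81² = 6561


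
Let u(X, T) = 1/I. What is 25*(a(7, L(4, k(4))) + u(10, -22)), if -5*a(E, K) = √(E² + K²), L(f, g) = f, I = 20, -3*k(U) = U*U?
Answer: 5/4 - 5*√65 ≈ -39.061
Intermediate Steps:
k(U) = -U²/3 (k(U) = -U*U/3 = -U²/3)
u(X, T) = 1/20
a(E, K) = -√(E² + K²)/5
25*(a(7, L(4, k(4))) + u(10, -22)) = 25*(-√(7² + 4²)/5 + 1/20) = 25*(-√(49 + 16)/5 + 1/20) = 25*(-√65/5 + 1/20) = 25*(1/20 - √65/5) = 5/4 - 5*√65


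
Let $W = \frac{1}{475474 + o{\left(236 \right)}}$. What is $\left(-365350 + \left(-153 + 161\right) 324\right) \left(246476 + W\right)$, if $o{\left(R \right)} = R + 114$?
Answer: $- \frac{21271983332094275}{237912} \approx -8.9411 \cdot 10^{10}$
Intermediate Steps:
$o{\left(R \right)} = 114 + R$
$W = \frac{1}{475824}$ ($W = \frac{1}{475474 + \left(114 + 236\right)} = \frac{1}{475474 + 350} = \frac{1}{475824} \approx 2.1016 \cdot 10^{-6}$)
$\left(-365350 + \left(-153 + 161\right) 324\right) \left(246476 + W\right) = \left(-365350 + \left(-153 + 161\right) 324\right) \left(246476 + \frac{1}{475824}\right) = \left(-365350 + 8 \cdot 324\right) \frac{117279196225}{475824} = \left(-365350 + 2592\right) \frac{117279196225}{475824} = \left(-362758\right) \frac{117279196225}{475824} = - \frac{21271983332094275}{237912}$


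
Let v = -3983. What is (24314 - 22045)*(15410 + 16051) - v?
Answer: 71388992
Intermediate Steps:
(24314 - 22045)*(15410 + 16051) - v = (24314 - 22045)*(15410 + 16051) - 1*(-3983) = 2269*31461 + 3983 = 71385009 + 3983 = 71388992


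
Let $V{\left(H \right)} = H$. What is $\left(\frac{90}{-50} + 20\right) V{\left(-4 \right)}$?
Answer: $- \frac{364}{5} \approx -72.8$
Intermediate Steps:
$\left(\frac{90}{-50} + 20\right) V{\left(-4 \right)} = \left(\frac{90}{-50} + 20\right) \left(-4\right) = \left(90 \left(- \frac{1}{50}\right) + 20\right) \left(-4\right) = \left(- \frac{9}{5} + 20\right) \left(-4\right) = \frac{91}{5} \left(-4\right) = - \frac{364}{5}$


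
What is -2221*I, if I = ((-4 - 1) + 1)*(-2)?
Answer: -17768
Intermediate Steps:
I = 8 (I = (-5 + 1)*(-2) = -4*(-2) = 8)
-2221*I = -2221*8 = -17768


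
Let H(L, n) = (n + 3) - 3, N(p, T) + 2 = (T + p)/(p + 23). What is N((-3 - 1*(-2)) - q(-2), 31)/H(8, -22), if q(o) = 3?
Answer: 1/38 ≈ 0.026316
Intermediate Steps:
N(p, T) = -2 + (T + p)/(23 + p) (N(p, T) = -2 + (T + p)/(p + 23) = -2 + (T + p)/(23 + p))
H(L, n) = n (H(L, n) = (3 + n) - 3 = n)
N((-3 - 1*(-2)) - q(-2), 31)/H(8, -22) = ((-46 + 31 - ((-3 - 1*(-2)) - 1*3))/(23 + ((-3 - 1*(-2)) - 1*3)))/(-22) = ((-46 + 31 - ((-3 + 2) - 3))/(23 + ((-3 + 2) - 3)))*(-1/22) = ((-46 + 31 - (-1 - 3))/(23 + (-1 - 3)))*(-1/22) = ((-46 + 31 - 1*(-4))/(23 - 4))*(-1/22) = ((-46 + 31 + 4)/19)*(-1/22) = ((1/19)*(-11))*(-1/22) = -11/19*(-1/22) = 1/38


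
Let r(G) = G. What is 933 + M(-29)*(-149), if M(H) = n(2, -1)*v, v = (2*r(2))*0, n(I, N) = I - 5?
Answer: 933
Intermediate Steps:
n(I, N) = -5 + I
v = 0 (v = (2*2)*0 = 4*0 = 0)
M(H) = 0 (M(H) = (-5 + 2)*0 = -3*0 = 0)
933 + M(-29)*(-149) = 933 + 0*(-149) = 933 + 0 = 933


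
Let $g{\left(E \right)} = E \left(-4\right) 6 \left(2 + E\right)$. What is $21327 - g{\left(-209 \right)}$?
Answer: $1059639$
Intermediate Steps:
$g{\left(E \right)} = - 24 E \left(2 + E\right)$ ($g{\left(E \right)} = - 4 E 6 \left(2 + E\right) = - 24 E \left(2 + E\right)$)
$21327 - g{\left(-209 \right)} = 21327 - \left(-24\right) \left(-209\right) \left(2 - 209\right) = 21327 - \left(-24\right) \left(-209\right) \left(-207\right) = 21327 - -1038312 = 21327 + 1038312 = 1059639$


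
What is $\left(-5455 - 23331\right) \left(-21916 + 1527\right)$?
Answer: $586917754$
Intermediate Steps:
$\left(-5455 - 23331\right) \left(-21916 + 1527\right) = \left(-28786\right) \left(-20389\right) = 586917754$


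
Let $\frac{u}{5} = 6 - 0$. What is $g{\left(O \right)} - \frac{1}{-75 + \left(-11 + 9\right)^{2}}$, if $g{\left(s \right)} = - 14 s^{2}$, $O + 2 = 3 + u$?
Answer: $- \frac{955233}{71} \approx -13454.0$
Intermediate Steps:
$u = 30$ ($u = 5 \left(6 - 0\right) = 5 \left(6 + 0\right) = 5 \cdot 6 = 30$)
$O = 31$ ($O = -2 + \left(3 + 30\right) = -2 + 33 = 31$)
$g{\left(O \right)} - \frac{1}{-75 + \left(-11 + 9\right)^{2}} = - 14 \cdot 31^{2} - \frac{1}{-75 + \left(-11 + 9\right)^{2}} = \left(-14\right) 961 - \frac{1}{-75 + \left(-2\right)^{2}} = -13454 - \frac{1}{-75 + 4} = -13454 - \frac{1}{-71} = -13454 - - \frac{1}{71} = -13454 + \frac{1}{71} = - \frac{955233}{71}$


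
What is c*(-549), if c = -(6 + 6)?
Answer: 6588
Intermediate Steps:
c = -12 (c = -1*12 = -12)
c*(-549) = -12*(-549) = 6588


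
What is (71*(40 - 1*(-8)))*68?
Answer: 231744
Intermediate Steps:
(71*(40 - 1*(-8)))*68 = (71*(40 + 8))*68 = (71*48)*68 = 3408*68 = 231744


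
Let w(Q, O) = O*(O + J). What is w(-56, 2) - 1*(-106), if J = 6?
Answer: 122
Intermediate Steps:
w(Q, O) = O*(6 + O) (w(Q, O) = O*(O + 6) = O*(6 + O))
w(-56, 2) - 1*(-106) = 2*(6 + 2) - 1*(-106) = 2*8 + 106 = 16 + 106 = 122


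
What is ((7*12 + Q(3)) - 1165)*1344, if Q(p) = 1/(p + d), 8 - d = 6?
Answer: -7262976/5 ≈ -1.4526e+6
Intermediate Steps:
d = 2 (d = 8 - 1*6 = 8 - 6 = 2)
Q(p) = 1/(2 + p) (Q(p) = 1/(p + 2) = 1/(2 + p))
((7*12 + Q(3)) - 1165)*1344 = ((7*12 + 1/(2 + 3)) - 1165)*1344 = ((84 + 1/5) - 1165)*1344 = (421/5 - 1165)*1344 = -5404/5*1344 = -7262976/5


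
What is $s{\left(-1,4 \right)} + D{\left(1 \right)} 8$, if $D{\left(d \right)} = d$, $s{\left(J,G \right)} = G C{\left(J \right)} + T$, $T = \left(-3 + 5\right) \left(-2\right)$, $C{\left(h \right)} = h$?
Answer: $0$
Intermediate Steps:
$T = -4$ ($T = 2 \left(-2\right) = -4$)
$s{\left(J,G \right)} = -4 + G J$ ($s{\left(J,G \right)} = G J - 4 = -4 + G J$)
$s{\left(-1,4 \right)} + D{\left(1 \right)} 8 = \left(-4 + 4 \left(-1\right)\right) + 1 \cdot 8 = \left(-4 - 4\right) + 8 = -8 + 8 = 0$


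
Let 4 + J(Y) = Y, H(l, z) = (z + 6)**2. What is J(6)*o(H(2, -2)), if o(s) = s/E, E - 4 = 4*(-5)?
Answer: -2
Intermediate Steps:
E = -16 (E = 4 + 4*(-5) = 4 - 20 = -16)
H(l, z) = (6 + z)**2
o(s) = -s/16 (o(s) = s/(-16) = s*(-1/16) = -s/16)
J(Y) = -4 + Y
J(6)*o(H(2, -2)) = (-4 + 6)*(-(6 - 2)**2/16) = 2*(-1/16*4**2) = 2*(-1/16*16) = 2*(-1) = -2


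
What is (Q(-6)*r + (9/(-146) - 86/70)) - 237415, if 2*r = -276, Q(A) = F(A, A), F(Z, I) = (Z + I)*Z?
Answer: -1263970203/5110 ≈ -2.4735e+5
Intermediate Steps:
F(Z, I) = Z*(I + Z) (F(Z, I) = (I + Z)*Z = Z*(I + Z))
Q(A) = 2*A² (Q(A) = A*(A + A) = A*(2*A) = 2*A²)
r = -138 (r = (½)*(-276) = -138)
(Q(-6)*r + (9/(-146) - 86/70)) - 237415 = ((2*(-6)²)*(-138) + (9/(-146) - 86/70)) - 237415 = ((2*36)*(-138) + (9*(-1/146) - 86*1/70)) - 237415 = (72*(-138) + (-9/146 - 43/35)) - 237415 = (-9936 - 6593/5110) - 237415 = -50779553/5110 - 237415 = -1263970203/5110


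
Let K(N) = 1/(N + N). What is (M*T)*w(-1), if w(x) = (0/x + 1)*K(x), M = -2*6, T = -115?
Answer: -690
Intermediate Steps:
K(N) = 1/(2*N)
M = -12
w(x) = 1/(2*x) (w(x) = (0/x + 1)*(1/(2*x)) = (0 + 1)*(1/(2*x)) = 1*(1/(2*x)) = 1/(2*x))
(M*T)*w(-1) = (-12*(-115))*((½)/(-1)) = 1380*((½)*(-1)) = 1380*(-½) = -690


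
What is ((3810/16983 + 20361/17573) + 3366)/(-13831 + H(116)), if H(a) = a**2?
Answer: -334989795929/37305282375 ≈ -8.9797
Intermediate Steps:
((3810/16983 + 20361/17573) + 3366)/(-13831 + H(116)) = ((3810/16983 + 20361/17573) + 3366)/(-13831 + 116**2) = ((3810*(1/16983) + 20361*(1/17573)) + 3366)/(-13831 + 13456) = ((1270/5661 + 20361/17573) + 3366)/(-375) = (137581331/99480753 + 3366)*(-1/375) = (334989795929/99480753)*(-1/375) = -334989795929/37305282375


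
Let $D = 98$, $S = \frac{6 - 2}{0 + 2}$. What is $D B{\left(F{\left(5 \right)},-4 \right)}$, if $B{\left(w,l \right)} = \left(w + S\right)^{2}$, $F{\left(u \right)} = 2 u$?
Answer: $14112$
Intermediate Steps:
$S = 2$ ($S = \frac{4}{2} = 4 \cdot \frac{1}{2} = 2$)
$B{\left(w,l \right)} = \left(2 + w\right)^{2}$ ($B{\left(w,l \right)} = \left(w + 2\right)^{2} = \left(2 + w\right)^{2}$)
$D B{\left(F{\left(5 \right)},-4 \right)} = 98 \left(2 + 2 \cdot 5\right)^{2} = 98 \left(2 + 10\right)^{2} = 98 \cdot 12^{2} = 98 \cdot 144 = 14112$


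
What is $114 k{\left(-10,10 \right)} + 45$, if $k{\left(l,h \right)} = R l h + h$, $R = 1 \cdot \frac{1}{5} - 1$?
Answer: $10305$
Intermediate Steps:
$R = - \frac{4}{5}$ ($R = 1 \cdot \frac{1}{5} - 1 = \frac{1}{5} - 1 = - \frac{4}{5} \approx -0.8$)
$k{\left(l,h \right)} = h - \frac{4 h l}{5}$ ($k{\left(l,h \right)} = - \frac{4 l}{5} h + h = - \frac{4 h l}{5} + h = h - \frac{4 h l}{5}$)
$114 k{\left(-10,10 \right)} + 45 = 114 \cdot \frac{1}{5} \cdot 10 \left(5 - -40\right) + 45 = 114 \cdot \frac{1}{5} \cdot 10 \left(5 + 40\right) + 45 = 114 \cdot \frac{1}{5} \cdot 10 \cdot 45 + 45 = 114 \cdot 90 + 45 = 10260 + 45 = 10305$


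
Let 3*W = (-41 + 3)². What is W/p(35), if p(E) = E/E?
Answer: 1444/3 ≈ 481.33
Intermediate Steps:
W = 1444/3 (W = (-41 + 3)²/3 = (⅓)*(-38)² = (⅓)*1444 = 1444/3 ≈ 481.33)
p(E) = 1
W/p(35) = (1444/3)/1 = (1444/3)*1 = 1444/3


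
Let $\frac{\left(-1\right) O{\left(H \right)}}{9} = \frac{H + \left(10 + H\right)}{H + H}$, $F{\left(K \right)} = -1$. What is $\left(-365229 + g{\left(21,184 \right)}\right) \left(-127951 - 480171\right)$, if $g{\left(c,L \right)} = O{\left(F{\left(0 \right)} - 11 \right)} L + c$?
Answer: $222678465228$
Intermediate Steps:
$O{\left(H \right)} = - \frac{9 \left(10 + 2 H\right)}{2 H}$ ($O{\left(H \right)} = - 9 \frac{H + \left(10 + H\right)}{H + H} = - 9 \frac{10 + 2 H}{2 H} = - \frac{9 \left(10 + 2 H\right)}{2 H}$)
$g{\left(c,L \right)} = c - \frac{21 L}{4}$ ($g{\left(c,L \right)} = \left(-9 - \frac{45}{-1 - 11}\right) L + c = \left(-9 - \frac{45}{-12}\right) L + c = \left(-9 - - \frac{15}{4}\right) L + c = \left(-9 + \frac{15}{4}\right) L + c = - \frac{21 L}{4} + c = c - \frac{21 L}{4}$)
$\left(-365229 + g{\left(21,184 \right)}\right) \left(-127951 - 480171\right) = \left(-365229 + \left(21 - 966\right)\right) \left(-127951 - 480171\right) = \left(-365229 + \left(21 - 966\right)\right) \left(-608122\right) = \left(-365229 - 945\right) \left(-608122\right) = \left(-366174\right) \left(-608122\right) = 222678465228$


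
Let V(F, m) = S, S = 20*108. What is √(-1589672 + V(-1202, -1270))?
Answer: 2*I*√396878 ≈ 1260.0*I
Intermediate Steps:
S = 2160
V(F, m) = 2160
√(-1589672 + V(-1202, -1270)) = √(-1589672 + 2160) = √(-1587512) = 2*I*√396878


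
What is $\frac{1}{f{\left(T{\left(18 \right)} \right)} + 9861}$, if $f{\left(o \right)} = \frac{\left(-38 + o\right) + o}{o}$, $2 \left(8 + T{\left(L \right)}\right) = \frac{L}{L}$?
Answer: $\frac{15}{148021} \approx 0.00010134$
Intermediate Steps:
$T{\left(L \right)} = - \frac{15}{2}$ ($T{\left(L \right)} = -8 + \frac{L \frac{1}{L}}{2} = -8 + \frac{1}{2} \cdot 1 = -8 + \frac{1}{2} = - \frac{15}{2}$)
$f{\left(o \right)} = \frac{-38 + 2 o}{o}$
$\frac{1}{f{\left(T{\left(18 \right)} \right)} + 9861} = \frac{1}{\left(2 - \frac{38}{- \frac{15}{2}}\right) + 9861} = \frac{1}{\left(2 - - \frac{76}{15}\right) + 9861} = \frac{1}{\left(2 + \frac{76}{15}\right) + 9861} = \frac{1}{\frac{106}{15} + 9861} = \frac{1}{\frac{148021}{15}} = \frac{15}{148021}$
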